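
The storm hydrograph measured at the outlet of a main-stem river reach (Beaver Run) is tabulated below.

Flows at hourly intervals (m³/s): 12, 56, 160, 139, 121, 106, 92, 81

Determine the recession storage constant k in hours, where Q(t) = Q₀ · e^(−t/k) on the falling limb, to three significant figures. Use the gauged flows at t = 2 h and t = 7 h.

k ≈ 7.35 h

On the falling limb, Q drops from 160 to 81 m³/s between t = 2 h and t = 7 h (Δt = 5 h).
k = −Δt / ln(Q₂/Q₁) = −5 / ln(81/160) = 7.35 h.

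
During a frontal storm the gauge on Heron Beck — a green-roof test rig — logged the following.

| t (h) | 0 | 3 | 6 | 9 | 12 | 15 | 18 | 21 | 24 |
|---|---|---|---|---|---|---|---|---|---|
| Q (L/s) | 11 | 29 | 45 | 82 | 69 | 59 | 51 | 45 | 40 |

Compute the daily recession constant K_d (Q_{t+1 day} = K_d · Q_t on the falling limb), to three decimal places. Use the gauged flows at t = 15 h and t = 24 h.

K_d ≈ 0.355

Between t = 15 h and t = 24 h the flow falls from 59 to 40 L/s over 3×3 h = 9 h.
Per-interval ratio K = (40/59)^(1/3) = 0.8785; K_d = K^(24/3) = 0.355.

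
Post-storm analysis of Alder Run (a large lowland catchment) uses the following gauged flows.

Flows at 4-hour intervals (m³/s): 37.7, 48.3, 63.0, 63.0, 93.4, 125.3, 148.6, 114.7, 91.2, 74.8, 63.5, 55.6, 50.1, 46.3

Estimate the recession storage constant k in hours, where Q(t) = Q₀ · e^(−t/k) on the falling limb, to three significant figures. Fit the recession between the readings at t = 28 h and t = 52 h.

k ≈ 26.5 h

On the falling limb, Q drops from 114.7 to 46.3 m³/s between t = 28 h and t = 52 h (Δt = 24 h).
k = −Δt / ln(Q₂/Q₁) = −24 / ln(46.3/114.7) = 26.5 h.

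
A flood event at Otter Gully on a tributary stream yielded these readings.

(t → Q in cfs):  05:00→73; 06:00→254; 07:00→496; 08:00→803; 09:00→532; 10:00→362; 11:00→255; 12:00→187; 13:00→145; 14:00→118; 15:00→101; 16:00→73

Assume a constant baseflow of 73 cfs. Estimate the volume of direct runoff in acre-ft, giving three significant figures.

Direct-runoff ordinates (Q − Q_b): 0.0, 181.0, 423.0, 730.0, 459.0, 289.0, 182.0, 114.0, 72.0, 45.0, 28.0, 0.0 cfs.
ΣQ_DR = 2523 cfs.
With Δt = 1 h = 3600 s, V = ΣQ_DR · Δt = 2523 × 3600 = 9.08 × 10^6 ft³ = 209 acre-ft.

V ≈ 209 acre-ft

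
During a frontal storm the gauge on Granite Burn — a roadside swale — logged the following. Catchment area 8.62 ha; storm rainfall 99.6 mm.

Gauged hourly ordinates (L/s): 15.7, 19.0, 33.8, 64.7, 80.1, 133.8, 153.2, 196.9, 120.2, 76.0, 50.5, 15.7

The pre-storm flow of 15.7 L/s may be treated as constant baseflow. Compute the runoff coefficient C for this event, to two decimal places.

ΣQ_DR = 771.2 L/s; V = ΣQ_DR·Δt = 2.776 × 10^6 L.
Runoff depth d = V / A = 32.21 mm.
C = d / P = 32.21 / 99.6 = 0.32.

C ≈ 0.32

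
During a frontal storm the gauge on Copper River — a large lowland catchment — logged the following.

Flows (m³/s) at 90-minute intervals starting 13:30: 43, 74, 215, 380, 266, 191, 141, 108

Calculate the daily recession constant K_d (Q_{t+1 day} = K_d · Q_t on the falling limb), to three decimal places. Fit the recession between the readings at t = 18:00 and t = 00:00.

K_d ≈ 0.007

Between t = 18:00 and t = 00:00 the flow falls from 380 to 108 m³/s over 4×1.5 h = 6 h.
Per-interval ratio K = (108/380)^(1/4) = 0.7301; K_d = K^(24/1.5) = 0.007.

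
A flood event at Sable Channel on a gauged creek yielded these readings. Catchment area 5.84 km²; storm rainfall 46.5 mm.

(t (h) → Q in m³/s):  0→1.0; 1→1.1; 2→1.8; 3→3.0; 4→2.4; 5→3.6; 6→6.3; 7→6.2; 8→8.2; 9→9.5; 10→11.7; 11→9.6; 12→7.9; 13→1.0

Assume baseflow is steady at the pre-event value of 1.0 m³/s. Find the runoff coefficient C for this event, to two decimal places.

ΣQ_DR = 59.30 m³/s; V = ΣQ_DR·Δt = 2.135 × 10^5 m³.
Runoff depth d = V / A = 36.55 mm.
C = d / P = 36.55 / 46.5 = 0.79.

C ≈ 0.79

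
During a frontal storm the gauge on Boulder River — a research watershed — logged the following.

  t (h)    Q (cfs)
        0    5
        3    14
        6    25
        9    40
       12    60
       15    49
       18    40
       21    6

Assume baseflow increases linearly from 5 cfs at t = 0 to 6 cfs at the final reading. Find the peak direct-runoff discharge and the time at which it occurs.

Q_p = 54.43 cfs at t = 12 h

Subtracting baseflow gives direct-runoff ordinates: 0.00, 8.86, 19.71, 34.57, 54.43, 43.29, 34.14, 0.00 cfs.
The maximum is 54.43 cfs, occurring at the reading for t = 12 h.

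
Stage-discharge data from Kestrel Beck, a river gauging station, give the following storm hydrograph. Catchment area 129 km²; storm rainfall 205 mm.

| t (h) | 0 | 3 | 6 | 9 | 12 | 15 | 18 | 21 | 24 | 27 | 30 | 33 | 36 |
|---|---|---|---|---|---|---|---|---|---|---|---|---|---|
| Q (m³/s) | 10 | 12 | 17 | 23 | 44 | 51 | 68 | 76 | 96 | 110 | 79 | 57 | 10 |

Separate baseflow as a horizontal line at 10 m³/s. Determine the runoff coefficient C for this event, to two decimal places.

ΣQ_DR = 523.0 m³/s; V = ΣQ_DR·Δt = 5.648 × 10^6 m³.
Runoff depth d = V / A = 43.79 mm.
C = d / P = 43.79 / 205 = 0.21.

C ≈ 0.21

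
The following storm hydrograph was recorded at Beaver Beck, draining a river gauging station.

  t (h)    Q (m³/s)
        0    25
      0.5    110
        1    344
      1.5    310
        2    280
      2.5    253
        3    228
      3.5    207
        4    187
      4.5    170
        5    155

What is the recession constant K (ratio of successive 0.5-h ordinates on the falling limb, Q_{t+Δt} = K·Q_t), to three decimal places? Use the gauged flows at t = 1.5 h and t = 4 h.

Using the recession-limb readings at t = 1.5 h and t = 4 h: Q falls from 310 to 187 m³/s over 5 intervals.
K = (Q₂/Q₁)^(1/5) = (187/310)^(1/5) = 0.904.

K ≈ 0.904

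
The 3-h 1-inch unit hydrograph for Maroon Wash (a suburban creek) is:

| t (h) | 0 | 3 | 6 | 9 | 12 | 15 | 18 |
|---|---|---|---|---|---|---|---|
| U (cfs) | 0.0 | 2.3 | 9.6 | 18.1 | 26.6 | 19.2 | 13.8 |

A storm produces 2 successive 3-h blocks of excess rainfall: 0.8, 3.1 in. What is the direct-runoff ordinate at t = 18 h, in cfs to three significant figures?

Q ≈ 70.6 cfs

By discrete convolution, Q_j = Σ (P_i / 1 in) · U_{j−i}.
At t = 18 h (j=6): Q = (0.8/1)·13.8 + (3.1/1)·19.2 = 70.6 cfs.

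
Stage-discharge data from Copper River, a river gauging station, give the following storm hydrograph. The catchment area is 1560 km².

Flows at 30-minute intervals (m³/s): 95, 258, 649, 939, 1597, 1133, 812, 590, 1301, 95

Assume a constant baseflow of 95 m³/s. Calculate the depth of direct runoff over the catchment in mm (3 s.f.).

d ≈ 7.52 mm

Direct runoff: 0.0, 163.0, 554.0, 844.0, 1502.0, 1038.0, 717.0, 495.0, 1206.0, 0.0 m³/s; ΣQ_DR = 6519 m³/s.
V = ΣQ_DR · Δt = 6519 × 1800 s = 1.173 × 10^7 m³.
Over A = 1560 km², depth = V / A = 7.52 mm.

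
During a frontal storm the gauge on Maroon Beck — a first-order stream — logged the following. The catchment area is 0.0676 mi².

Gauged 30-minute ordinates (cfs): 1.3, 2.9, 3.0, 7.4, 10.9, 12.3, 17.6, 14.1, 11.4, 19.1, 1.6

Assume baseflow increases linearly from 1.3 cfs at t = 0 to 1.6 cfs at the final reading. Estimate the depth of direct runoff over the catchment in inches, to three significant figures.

d ≈ 0.982 in

Direct runoff: 0.00, 1.57, 1.64, 6.01, 9.48, 10.85, 16.12, 12.59, 9.86, 17.53, 0.00 cfs; ΣQ_DR = 85.65 cfs.
V = ΣQ_DR · Δt = 85.65 × 1800 s = 1.542 × 10^5 ft³.
Over A = 0.0676 mi², depth = V / A = 0.982 in.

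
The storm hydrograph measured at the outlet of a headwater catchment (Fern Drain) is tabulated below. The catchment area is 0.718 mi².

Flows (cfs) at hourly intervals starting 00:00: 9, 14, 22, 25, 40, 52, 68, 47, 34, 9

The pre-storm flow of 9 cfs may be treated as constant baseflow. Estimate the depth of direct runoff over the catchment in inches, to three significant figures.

d ≈ 0.496 in

Direct runoff: 0.0, 5.0, 13.0, 16.0, 31.0, 43.0, 59.0, 38.0, 25.0, 0.0 cfs; ΣQ_DR = 230.0 cfs.
V = ΣQ_DR · Δt = 230.0 × 3600 s = 8.280 × 10^5 ft³.
Over A = 0.718 mi², depth = V / A = 0.496 in.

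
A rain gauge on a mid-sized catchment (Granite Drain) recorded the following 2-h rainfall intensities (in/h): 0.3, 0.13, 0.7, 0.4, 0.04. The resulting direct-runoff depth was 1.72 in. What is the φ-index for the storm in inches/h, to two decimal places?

φ ≈ 0.18 in/h

Only the 3 blocks with intensity above φ contribute runoff: 0.3, 0.7, 0.4 in/h.
Σ(I−φ)·Δt = d  ⇒  (0.3+0.7+0.4 − 3φ)·2 = 1.72
φ = (1.400 − 1.72/2) / 3 = 0.18 in/h.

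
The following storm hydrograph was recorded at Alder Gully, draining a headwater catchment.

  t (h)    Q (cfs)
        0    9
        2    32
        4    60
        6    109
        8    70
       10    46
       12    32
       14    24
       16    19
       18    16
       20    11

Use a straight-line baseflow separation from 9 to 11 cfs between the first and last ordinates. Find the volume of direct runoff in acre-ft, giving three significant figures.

V ≈ 52.6 acre-ft

Direct-runoff ordinates (Q − Q_b): 0.00, 22.80, 50.60, 99.40, 60.20, 36.00, 21.80, 13.60, 8.40, 5.20, 0.00 cfs.
ΣQ_DR = 318.0 cfs.
With Δt = 2 h = 7200 s, V = ΣQ_DR · Δt = 318.0 × 7200 = 2.29 × 10^6 ft³ = 52.6 acre-ft.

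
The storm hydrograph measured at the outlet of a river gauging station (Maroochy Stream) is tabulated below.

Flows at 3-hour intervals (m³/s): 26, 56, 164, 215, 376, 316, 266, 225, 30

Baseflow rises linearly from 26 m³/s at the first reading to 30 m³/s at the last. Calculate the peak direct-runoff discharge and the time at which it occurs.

Q_p = 348.00 m³/s at t = 12 h

Subtracting baseflow gives direct-runoff ordinates: 0.00, 29.50, 137.00, 187.50, 348.00, 287.50, 237.00, 195.50, 0.00 m³/s.
The maximum is 348.00 m³/s, occurring at the reading for t = 12 h.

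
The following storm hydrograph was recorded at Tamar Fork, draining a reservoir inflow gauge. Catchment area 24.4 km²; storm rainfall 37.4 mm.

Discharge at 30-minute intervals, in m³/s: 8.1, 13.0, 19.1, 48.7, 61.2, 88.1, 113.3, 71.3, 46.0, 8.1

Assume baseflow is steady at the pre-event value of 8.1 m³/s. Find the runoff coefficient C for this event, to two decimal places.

C ≈ 0.78

ΣQ_DR = 395.9 m³/s; V = ΣQ_DR·Δt = 7.126 × 10^5 m³.
Runoff depth d = V / A = 29.21 mm.
C = d / P = 29.21 / 37.4 = 0.78.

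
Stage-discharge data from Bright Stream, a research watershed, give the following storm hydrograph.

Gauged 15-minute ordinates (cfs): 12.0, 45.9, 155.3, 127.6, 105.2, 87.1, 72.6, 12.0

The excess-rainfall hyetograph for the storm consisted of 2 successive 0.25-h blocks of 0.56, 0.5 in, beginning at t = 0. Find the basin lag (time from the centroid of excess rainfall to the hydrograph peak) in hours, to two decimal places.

Centroid of excess rainfall: t_c = Σ P_i·t̄_i / ΣP_i = 0.2429 h (block centres at 0.125, 0.375 h).
Hydrograph peak occurs at t = 0.5 h, so basin lag t_L = 0.5 − 0.2429 = 0.26 h.

t_L ≈ 0.26 h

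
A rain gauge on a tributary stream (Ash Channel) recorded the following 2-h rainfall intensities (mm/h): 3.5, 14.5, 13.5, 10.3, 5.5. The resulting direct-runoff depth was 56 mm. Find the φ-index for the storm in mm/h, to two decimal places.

Only the 4 blocks with intensity above φ contribute runoff: 14.5, 13.5, 10.3, 5.5 mm/h.
Σ(I−φ)·Δt = d  ⇒  (14.5+13.5+10.3+5.5 − 4φ)·2 = 56
φ = (43.80 − 56/2) / 4 = 3.95 mm/h.

φ ≈ 3.95 mm/h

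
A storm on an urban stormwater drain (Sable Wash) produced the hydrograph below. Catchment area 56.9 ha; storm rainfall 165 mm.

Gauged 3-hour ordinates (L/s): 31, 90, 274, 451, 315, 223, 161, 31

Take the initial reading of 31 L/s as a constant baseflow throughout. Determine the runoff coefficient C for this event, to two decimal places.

ΣQ_DR = 1328 L/s; V = ΣQ_DR·Δt = 1.434 × 10^7 L.
Runoff depth d = V / A = 25.21 mm.
C = d / P = 25.21 / 165 = 0.15.

C ≈ 0.15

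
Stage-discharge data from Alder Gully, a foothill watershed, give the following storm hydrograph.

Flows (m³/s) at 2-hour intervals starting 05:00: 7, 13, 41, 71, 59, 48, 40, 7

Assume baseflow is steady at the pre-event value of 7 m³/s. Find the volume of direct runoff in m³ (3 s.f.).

V ≈ 1.66 × 10^6 m³

Direct-runoff ordinates (Q − Q_b): 0.0, 6.0, 34.0, 64.0, 52.0, 41.0, 33.0, 0.0 m³/s.
ΣQ_DR = 230.0 m³/s.
With Δt = 2 h = 7200 s, V = ΣQ_DR · Δt = 230.0 × 7200 = 1.66 × 10^6 m³.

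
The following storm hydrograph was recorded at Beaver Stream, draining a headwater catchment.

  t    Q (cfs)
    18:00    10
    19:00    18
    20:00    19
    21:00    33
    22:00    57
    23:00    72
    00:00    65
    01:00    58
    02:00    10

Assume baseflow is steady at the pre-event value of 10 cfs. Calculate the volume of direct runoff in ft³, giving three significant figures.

Direct-runoff ordinates (Q − Q_b): 0.0, 8.0, 9.0, 23.0, 47.0, 62.0, 55.0, 48.0, 0.0 cfs.
ΣQ_DR = 252.0 cfs.
With Δt = 1 h = 3600 s, V = ΣQ_DR · Δt = 252.0 × 3600 = 9.07 × 10^5 ft³.

V ≈ 9.07 × 10^5 ft³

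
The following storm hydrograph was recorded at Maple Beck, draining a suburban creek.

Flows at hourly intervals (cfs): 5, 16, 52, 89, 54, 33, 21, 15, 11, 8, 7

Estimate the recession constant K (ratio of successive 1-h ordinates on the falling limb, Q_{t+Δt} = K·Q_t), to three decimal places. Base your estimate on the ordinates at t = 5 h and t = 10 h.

K ≈ 0.733

Using the recession-limb readings at t = 5 h and t = 10 h: Q falls from 33 to 7 cfs over 5 intervals.
K = (Q₂/Q₁)^(1/5) = (7/33)^(1/5) = 0.733.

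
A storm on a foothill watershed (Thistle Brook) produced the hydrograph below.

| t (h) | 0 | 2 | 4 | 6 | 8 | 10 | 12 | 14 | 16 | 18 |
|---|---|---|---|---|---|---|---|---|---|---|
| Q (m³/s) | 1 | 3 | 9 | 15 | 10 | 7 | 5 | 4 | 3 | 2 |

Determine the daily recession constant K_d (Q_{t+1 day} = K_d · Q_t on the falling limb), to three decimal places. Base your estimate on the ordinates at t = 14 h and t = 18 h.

K_d ≈ 0.016

Between t = 14 h and t = 18 h the flow falls from 4 to 2 m³/s over 2×2 h = 4 h.
Per-interval ratio K = (2/4)^(1/2) = 0.7071; K_d = K^(24/2) = 0.016.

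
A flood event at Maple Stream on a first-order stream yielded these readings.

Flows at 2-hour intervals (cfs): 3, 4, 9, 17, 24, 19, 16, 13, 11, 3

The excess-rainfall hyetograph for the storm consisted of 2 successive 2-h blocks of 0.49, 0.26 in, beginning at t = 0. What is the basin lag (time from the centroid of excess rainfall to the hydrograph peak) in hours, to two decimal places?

t_L ≈ 6.31 h

Centroid of excess rainfall: t_c = Σ P_i·t̄_i / ΣP_i = 1.6933 h (block centres at 1, 3 h).
Hydrograph peak occurs at t = 8 h, so basin lag t_L = 8 − 1.6933 = 6.31 h.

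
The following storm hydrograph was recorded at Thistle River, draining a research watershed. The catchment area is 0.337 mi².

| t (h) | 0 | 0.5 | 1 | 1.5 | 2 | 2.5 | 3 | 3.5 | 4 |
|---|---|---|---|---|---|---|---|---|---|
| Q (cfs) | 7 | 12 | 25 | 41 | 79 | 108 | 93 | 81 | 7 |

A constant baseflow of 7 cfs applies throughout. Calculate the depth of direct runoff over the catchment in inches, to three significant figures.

d ≈ 0.897 in

Direct runoff: 0.0, 5.0, 18.0, 34.0, 72.0, 101.0, 86.0, 74.0, 0.0 cfs; ΣQ_DR = 390.0 cfs.
V = ΣQ_DR · Δt = 390.0 × 1800 s = 7.020 × 10^5 ft³.
Over A = 0.337 mi², depth = V / A = 0.897 in.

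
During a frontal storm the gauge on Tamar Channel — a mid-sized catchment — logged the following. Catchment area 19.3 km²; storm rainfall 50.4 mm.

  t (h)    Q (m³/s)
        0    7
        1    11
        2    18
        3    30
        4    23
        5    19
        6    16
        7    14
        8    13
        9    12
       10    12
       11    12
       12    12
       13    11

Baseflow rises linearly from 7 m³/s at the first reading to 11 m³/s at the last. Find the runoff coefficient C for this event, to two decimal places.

C ≈ 0.31

ΣQ_DR = 84.00 m³/s; V = ΣQ_DR·Δt = 3.024 × 10^5 m³.
Runoff depth d = V / A = 15.67 mm.
C = d / P = 15.67 / 50.4 = 0.31.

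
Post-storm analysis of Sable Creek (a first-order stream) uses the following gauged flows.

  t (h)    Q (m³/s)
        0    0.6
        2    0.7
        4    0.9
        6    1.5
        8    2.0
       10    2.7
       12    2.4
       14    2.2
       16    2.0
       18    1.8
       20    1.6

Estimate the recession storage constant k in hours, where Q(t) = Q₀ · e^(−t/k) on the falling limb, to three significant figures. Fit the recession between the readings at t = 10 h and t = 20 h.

k ≈ 19.1 h

On the falling limb, Q drops from 2.7 to 1.6 m³/s between t = 10 h and t = 20 h (Δt = 10 h).
k = −Δt / ln(Q₂/Q₁) = −10 / ln(1.6/2.7) = 19.1 h.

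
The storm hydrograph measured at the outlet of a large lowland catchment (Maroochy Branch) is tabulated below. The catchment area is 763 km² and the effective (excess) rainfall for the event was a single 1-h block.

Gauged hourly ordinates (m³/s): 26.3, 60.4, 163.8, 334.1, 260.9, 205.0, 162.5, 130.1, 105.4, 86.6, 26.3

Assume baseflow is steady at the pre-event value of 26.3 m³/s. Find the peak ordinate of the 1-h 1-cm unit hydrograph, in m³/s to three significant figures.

U_p ≈ 513 m³/s

Direct runoff: 0.0, 34.1, 137.5, 307.8, 234.6, 178.7, 136.2, 103.8, 79.1, 60.3, 0.0 m³/s; ΣQ_DR = 1272 m³/s, peak = 307.8 m³/s.
Runoff depth d = ΣQ_DR·Δt / A = 1272 × 3600 / (763 km²) = 6.002 mm.
The 1-cm UH is the DRH scaled by (10 mm)/d, so U_p = 307.8 × 10/6.002 = 513 m³/s.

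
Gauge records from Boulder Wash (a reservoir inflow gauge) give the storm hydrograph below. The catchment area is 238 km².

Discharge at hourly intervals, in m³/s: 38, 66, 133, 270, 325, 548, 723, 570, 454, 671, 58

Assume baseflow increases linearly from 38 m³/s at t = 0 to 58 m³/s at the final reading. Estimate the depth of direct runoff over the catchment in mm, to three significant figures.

Direct runoff: 0.00, 26.00, 91.00, 226.00, 279.00, 500.00, 673.00, 518.00, 400.00, 615.00, 0.00 m³/s; ΣQ_DR = 3328 m³/s.
V = ΣQ_DR · Δt = 3328 × 3600 s = 1.198 × 10^7 m³.
Over A = 238 km², depth = V / A = 50.3 mm.

d ≈ 50.3 mm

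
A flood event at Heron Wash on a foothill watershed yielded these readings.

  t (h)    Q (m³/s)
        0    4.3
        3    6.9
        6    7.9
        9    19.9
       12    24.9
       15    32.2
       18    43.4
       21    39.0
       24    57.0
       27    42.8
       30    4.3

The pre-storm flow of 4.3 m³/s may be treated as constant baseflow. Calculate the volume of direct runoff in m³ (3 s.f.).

V ≈ 2.54 × 10^6 m³

Direct-runoff ordinates (Q − Q_b): 0.0, 2.6, 3.6, 15.6, 20.6, 27.9, 39.1, 34.7, 52.7, 38.5, 0.0 m³/s.
ΣQ_DR = 235.3 m³/s.
With Δt = 3 h = 10800 s, V = ΣQ_DR · Δt = 235.3 × 10800 = 2.54 × 10^6 m³.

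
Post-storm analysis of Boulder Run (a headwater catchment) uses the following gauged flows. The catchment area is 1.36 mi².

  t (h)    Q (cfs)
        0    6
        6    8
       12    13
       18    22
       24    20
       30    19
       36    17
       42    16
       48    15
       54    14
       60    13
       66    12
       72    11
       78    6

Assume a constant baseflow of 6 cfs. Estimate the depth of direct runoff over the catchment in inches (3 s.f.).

Direct runoff: 0.0, 2.0, 7.0, 16.0, 14.0, 13.0, 11.0, 10.0, 9.0, 8.0, 7.0, 6.0, 5.0, 0.0 cfs; ΣQ_DR = 108.0 cfs.
V = ΣQ_DR · Δt = 108.0 × 21600 s = 2.333 × 10^6 ft³.
Over A = 1.36 mi², depth = V / A = 0.738 in.

d ≈ 0.738 in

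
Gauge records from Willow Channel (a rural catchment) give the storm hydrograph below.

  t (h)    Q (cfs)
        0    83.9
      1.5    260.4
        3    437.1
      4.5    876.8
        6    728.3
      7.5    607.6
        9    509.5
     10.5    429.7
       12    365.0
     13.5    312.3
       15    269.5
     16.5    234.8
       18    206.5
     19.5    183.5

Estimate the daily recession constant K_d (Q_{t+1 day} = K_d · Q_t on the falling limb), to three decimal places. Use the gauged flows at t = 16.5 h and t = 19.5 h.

Between t = 16.5 h and t = 19.5 h the flow falls from 234.8 to 183.5 cfs over 2×1.5 h = 3 h.
Per-interval ratio K = (183.5/234.8)^(1/2) = 0.8840; K_d = K^(24/1.5) = 0.139.

K_d ≈ 0.139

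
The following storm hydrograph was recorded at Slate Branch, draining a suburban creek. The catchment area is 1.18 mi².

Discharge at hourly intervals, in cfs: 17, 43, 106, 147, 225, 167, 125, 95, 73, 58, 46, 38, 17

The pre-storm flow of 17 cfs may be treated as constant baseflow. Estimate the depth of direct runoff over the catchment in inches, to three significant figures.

d ≈ 1.23 in

Direct runoff: 0.0, 26.0, 89.0, 130.0, 208.0, 150.0, 108.0, 78.0, 56.0, 41.0, 29.0, 21.0, 0.0 cfs; ΣQ_DR = 936.0 cfs.
V = ΣQ_DR · Δt = 936.0 × 3600 s = 3.370 × 10^6 ft³.
Over A = 1.18 mi², depth = V / A = 1.23 in.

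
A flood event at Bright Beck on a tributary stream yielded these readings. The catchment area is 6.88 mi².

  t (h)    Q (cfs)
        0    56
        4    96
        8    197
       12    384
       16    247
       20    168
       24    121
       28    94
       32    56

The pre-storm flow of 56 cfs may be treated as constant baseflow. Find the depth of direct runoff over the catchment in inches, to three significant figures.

d ≈ 0.824 in

Direct runoff: 0.0, 40.0, 141.0, 328.0, 191.0, 112.0, 65.0, 38.0, 0.0 cfs; ΣQ_DR = 915.0 cfs.
V = ΣQ_DR · Δt = 915.0 × 14400 s = 1.318 × 10^7 ft³.
Over A = 6.88 mi², depth = V / A = 0.824 in.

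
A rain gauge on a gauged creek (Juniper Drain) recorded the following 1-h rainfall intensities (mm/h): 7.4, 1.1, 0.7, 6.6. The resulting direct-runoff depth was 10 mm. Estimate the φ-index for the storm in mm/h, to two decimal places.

φ ≈ 2.00 mm/h

Only the 2 blocks with intensity above φ contribute runoff: 7.4, 6.6 mm/h.
Σ(I−φ)·Δt = d  ⇒  (7.4+6.6 − 2φ)·1 = 10
φ = (14.00 − 10/1) / 2 = 2.00 mm/h.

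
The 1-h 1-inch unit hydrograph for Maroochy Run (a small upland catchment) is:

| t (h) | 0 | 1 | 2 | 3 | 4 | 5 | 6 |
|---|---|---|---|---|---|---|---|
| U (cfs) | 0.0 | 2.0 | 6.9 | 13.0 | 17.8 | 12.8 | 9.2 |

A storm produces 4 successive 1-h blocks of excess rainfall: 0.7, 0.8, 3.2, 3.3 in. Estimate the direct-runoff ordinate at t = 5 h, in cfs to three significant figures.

By discrete convolution, Q_j = Σ (P_i / 1 in) · U_{j−i}.
At t = 5 h (j=5): Q = (0.7/1)·12.8 + (0.8/1)·17.8 + (3.2/1)·13.0 + (3.3/1)·6.9 = 87.6 cfs.

Q ≈ 87.6 cfs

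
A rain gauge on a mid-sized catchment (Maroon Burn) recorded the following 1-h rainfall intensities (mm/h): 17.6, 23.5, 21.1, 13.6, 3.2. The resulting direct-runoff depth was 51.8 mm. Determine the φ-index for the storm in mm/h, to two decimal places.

Only the 4 blocks with intensity above φ contribute runoff: 17.6, 23.5, 21.1, 13.6 mm/h.
Σ(I−φ)·Δt = d  ⇒  (17.6+23.5+21.1+13.6 − 4φ)·1 = 51.8
φ = (75.80 − 51.8/1) / 4 = 6.00 mm/h.

φ ≈ 6.00 mm/h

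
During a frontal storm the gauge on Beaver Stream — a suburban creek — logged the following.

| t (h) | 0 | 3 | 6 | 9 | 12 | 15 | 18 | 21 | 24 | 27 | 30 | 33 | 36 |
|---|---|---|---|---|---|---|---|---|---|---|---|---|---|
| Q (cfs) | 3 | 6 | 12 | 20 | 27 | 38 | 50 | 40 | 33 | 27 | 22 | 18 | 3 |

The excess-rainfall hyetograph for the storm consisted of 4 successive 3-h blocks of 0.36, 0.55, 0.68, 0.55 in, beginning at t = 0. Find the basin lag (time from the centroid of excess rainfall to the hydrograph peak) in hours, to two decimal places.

t_L ≈ 11.51 h

Centroid of excess rainfall: t_c = Σ P_i·t̄_i / ΣP_i = 6.4907 h (block centres at 1.5, 4.5, 7.5, 10.5 h).
Hydrograph peak occurs at t = 18 h, so basin lag t_L = 18 − 6.4907 = 11.51 h.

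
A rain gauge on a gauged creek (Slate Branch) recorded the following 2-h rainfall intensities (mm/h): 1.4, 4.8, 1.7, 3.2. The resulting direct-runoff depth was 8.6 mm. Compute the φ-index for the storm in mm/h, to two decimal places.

Only the 2 blocks with intensity above φ contribute runoff: 4.8, 3.2 mm/h.
Σ(I−φ)·Δt = d  ⇒  (4.8+3.2 − 2φ)·2 = 8.6
φ = (8.000 − 8.6/2) / 2 = 1.85 mm/h.

φ ≈ 1.85 mm/h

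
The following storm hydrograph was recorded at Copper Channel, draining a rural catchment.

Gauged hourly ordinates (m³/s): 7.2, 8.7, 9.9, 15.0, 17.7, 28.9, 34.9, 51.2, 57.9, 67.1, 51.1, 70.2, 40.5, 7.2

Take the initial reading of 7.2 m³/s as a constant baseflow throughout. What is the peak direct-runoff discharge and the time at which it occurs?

Q_p = 63.0 m³/s at t = 11 h

Subtracting baseflow gives direct-runoff ordinates: 0.0, 1.5, 2.7, 7.8, 10.5, 21.7, 27.7, 44.0, 50.7, 59.9, 43.9, 63.0, 33.3, 0.0 m³/s.
The maximum is 63.0 m³/s, occurring at the reading for t = 11 h.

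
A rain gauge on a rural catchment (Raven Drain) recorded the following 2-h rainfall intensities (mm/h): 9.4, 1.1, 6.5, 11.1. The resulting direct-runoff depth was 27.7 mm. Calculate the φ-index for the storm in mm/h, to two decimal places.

φ ≈ 4.38 mm/h

Only the 3 blocks with intensity above φ contribute runoff: 9.4, 6.5, 11.1 mm/h.
Σ(I−φ)·Δt = d  ⇒  (9.4+6.5+11.1 − 3φ)·2 = 27.7
φ = (27.00 − 27.7/2) / 3 = 4.38 mm/h.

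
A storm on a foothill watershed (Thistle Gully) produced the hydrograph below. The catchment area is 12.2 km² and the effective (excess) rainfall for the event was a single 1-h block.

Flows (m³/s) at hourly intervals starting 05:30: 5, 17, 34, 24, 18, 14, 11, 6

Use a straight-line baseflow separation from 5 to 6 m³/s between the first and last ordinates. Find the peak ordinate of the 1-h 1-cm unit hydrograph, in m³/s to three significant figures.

U_p ≈ 11.4 m³/s

Direct runoff: 0.00, 11.86, 28.71, 18.57, 12.43, 8.29, 5.14, 0.00 m³/s; ΣQ_DR = 85.00 m³/s, peak = 28.71 m³/s.
Runoff depth d = ΣQ_DR·Δt / A = 85.00 × 3600 / (12.2 km²) = 25.08 mm.
The 1-cm UH is the DRH scaled by (10 mm)/d, so U_p = 28.71 × 10/25.08 = 11.4 m³/s.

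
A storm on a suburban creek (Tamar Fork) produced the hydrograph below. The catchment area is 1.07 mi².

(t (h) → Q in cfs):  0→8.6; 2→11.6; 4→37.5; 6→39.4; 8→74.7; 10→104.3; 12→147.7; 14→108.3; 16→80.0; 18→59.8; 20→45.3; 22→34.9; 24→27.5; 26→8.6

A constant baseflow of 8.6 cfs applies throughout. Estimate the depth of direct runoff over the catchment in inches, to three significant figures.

Direct runoff: 0.0, 3.0, 28.9, 30.8, 66.1, 95.7, 139.1, 99.7, 71.4, 51.2, 36.7, 26.3, 18.9, 0.0 cfs; ΣQ_DR = 667.8 cfs.
V = ΣQ_DR · Δt = 667.8 × 7200 s = 4.808 × 10^6 ft³.
Over A = 1.07 mi², depth = V / A = 1.93 in.

d ≈ 1.93 in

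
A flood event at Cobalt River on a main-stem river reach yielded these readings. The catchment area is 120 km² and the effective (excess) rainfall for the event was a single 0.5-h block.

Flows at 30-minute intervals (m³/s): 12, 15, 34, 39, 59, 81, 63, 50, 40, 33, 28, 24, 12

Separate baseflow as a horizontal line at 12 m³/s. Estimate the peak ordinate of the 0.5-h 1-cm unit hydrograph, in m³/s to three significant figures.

Direct runoff: 0.0, 3.0, 22.0, 27.0, 47.0, 69.0, 51.0, 38.0, 28.0, 21.0, 16.0, 12.0, 0.0 m³/s; ΣQ_DR = 334.0 m³/s, peak = 69.0 m³/s.
Runoff depth d = ΣQ_DR·Δt / A = 334.0 × 1800 / (120 km²) = 5.010 mm.
The 1-cm UH is the DRH scaled by (10 mm)/d, so U_p = 69.0 × 10/5.010 = 138 m³/s.

U_p ≈ 138 m³/s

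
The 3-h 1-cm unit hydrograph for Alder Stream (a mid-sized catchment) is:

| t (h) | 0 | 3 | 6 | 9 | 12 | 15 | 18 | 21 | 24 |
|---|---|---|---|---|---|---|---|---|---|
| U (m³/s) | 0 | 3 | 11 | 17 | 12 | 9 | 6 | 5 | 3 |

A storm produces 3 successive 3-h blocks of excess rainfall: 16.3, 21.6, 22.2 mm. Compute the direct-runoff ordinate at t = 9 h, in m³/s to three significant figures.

Q ≈ 58.1 m³/s

By discrete convolution, Q_j = Σ (P_i / 10 mm) · U_{j−i}.
At t = 9 h (j=3): Q = (16.3/10)·17 + (21.6/10)·11 + (22.2/10)·3 = 58.1 m³/s.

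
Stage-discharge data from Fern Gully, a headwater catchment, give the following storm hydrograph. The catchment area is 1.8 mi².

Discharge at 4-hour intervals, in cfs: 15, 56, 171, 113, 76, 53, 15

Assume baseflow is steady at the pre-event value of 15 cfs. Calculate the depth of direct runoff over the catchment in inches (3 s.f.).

d ≈ 1.36 in

Direct runoff: 0.0, 41.0, 156.0, 98.0, 61.0, 38.0, 0.0 cfs; ΣQ_DR = 394.0 cfs.
V = ΣQ_DR · Δt = 394.0 × 14400 s = 5.674 × 10^6 ft³.
Over A = 1.8 mi², depth = V / A = 1.36 in.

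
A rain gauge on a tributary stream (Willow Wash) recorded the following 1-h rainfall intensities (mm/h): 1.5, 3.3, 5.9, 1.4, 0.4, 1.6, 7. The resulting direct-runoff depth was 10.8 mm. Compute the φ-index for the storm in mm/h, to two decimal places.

φ ≈ 1.80 mm/h

Only the 3 blocks with intensity above φ contribute runoff: 3.3, 5.9, 7 mm/h.
Σ(I−φ)·Δt = d  ⇒  (3.3+5.9+7 − 3φ)·1 = 10.8
φ = (16.20 − 10.8/1) / 3 = 1.80 mm/h.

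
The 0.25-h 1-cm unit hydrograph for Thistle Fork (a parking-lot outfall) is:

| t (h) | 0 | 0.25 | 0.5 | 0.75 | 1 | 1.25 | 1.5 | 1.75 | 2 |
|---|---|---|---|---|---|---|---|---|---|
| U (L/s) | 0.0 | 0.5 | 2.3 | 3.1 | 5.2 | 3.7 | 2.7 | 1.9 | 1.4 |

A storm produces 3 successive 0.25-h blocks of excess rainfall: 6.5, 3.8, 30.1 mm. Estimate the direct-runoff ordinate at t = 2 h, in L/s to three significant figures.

By discrete convolution, Q_j = Σ (P_i / 10 mm) · U_{j−i}.
At t = 2 h (j=8): Q = (6.5/10)·1.4 + (3.8/10)·1.9 + (30.1/10)·2.7 = 9.76 L/s.

Q ≈ 9.76 L/s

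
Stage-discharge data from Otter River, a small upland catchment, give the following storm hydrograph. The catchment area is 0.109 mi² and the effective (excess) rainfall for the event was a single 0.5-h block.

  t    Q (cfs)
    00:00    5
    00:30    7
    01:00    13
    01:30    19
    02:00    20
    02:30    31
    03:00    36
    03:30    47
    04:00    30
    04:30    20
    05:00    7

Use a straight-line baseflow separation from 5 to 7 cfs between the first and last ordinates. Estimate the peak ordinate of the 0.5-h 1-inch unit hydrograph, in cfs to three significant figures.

U_p ≈ 33.8 cfs

Direct runoff: 0.00, 1.80, 7.60, 13.40, 14.20, 25.00, 29.80, 40.60, 23.40, 13.20, 0.00 cfs; ΣQ_DR = 169.0 cfs, peak = 40.60 cfs.
Runoff depth d = ΣQ_DR·Δt / A = 169.0 × 1800 / (0.109 mi²) = 1.201 in.
The 1-inch UH is the DRH scaled by (1 in)/d, so U_p = 40.60 × 1/1.201 = 33.8 cfs.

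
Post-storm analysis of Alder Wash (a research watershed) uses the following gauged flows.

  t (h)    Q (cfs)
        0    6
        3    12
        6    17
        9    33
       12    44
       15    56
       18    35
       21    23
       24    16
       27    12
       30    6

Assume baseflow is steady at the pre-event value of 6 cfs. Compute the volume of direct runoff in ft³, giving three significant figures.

Direct-runoff ordinates (Q − Q_b): 0.0, 6.0, 11.0, 27.0, 38.0, 50.0, 29.0, 17.0, 10.0, 6.0, 0.0 cfs.
ΣQ_DR = 194.0 cfs.
With Δt = 3 h = 10800 s, V = ΣQ_DR · Δt = 194.0 × 10800 = 2.10 × 10^6 ft³.

V ≈ 2.10 × 10^6 ft³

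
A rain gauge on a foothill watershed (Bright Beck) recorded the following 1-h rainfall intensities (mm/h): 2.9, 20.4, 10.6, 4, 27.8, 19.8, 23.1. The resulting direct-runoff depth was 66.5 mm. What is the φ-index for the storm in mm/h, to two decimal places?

φ ≈ 7.04 mm/h

Only the 5 blocks with intensity above φ contribute runoff: 20.4, 10.6, 27.8, 19.8, 23.1 mm/h.
Σ(I−φ)·Δt = d  ⇒  (20.4+10.6+27.8+19.8+23.1 − 5φ)·1 = 66.5
φ = (101.7 − 66.5/1) / 5 = 7.04 mm/h.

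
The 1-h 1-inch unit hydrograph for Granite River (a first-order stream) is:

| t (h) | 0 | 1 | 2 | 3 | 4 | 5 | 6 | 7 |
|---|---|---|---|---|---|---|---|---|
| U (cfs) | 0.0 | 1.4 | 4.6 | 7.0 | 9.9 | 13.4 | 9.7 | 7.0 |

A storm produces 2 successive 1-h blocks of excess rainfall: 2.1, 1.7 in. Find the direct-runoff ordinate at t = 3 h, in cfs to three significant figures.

Q ≈ 22.5 cfs

By discrete convolution, Q_j = Σ (P_i / 1 in) · U_{j−i}.
At t = 3 h (j=3): Q = (2.1/1)·7.0 + (1.7/1)·4.6 = 22.5 cfs.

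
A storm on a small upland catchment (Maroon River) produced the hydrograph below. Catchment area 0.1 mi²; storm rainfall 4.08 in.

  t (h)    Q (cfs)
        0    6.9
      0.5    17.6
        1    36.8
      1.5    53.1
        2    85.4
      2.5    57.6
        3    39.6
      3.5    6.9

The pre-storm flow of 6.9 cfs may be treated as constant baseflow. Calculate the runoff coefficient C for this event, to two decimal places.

C ≈ 0.47

ΣQ_DR = 248.7 cfs; V = ΣQ_DR·Δt = 4.477 × 10^5 ft³.
Runoff depth d = V / A = 1.927 in.
C = d / P = 1.927 / 4.08 = 0.47.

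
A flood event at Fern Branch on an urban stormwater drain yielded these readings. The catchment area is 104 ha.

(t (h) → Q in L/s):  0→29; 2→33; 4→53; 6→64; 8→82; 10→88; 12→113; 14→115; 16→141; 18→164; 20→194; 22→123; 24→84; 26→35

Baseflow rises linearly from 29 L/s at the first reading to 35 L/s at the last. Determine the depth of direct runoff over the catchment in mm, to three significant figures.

Direct runoff: 0.00, 3.54, 23.08, 33.62, 51.15, 56.69, 81.23, 82.77, 108.31, 130.85, 160.38, 88.92, 49.46, 0.00 L/s; ΣQ_DR = 870.0 L/s.
V = ΣQ_DR · Δt = 870.0 × 7200 s = 6.264 × 10^6 L.
Over A = 104 ha, depth = V / A = 6.02 mm.

d ≈ 6.02 mm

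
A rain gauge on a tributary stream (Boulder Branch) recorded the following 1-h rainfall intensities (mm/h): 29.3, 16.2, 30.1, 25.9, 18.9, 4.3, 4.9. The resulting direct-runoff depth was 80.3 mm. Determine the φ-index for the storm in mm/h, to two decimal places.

φ ≈ 8.02 mm/h

Only the 5 blocks with intensity above φ contribute runoff: 29.3, 16.2, 30.1, 25.9, 18.9 mm/h.
Σ(I−φ)·Δt = d  ⇒  (29.3+16.2+30.1+25.9+18.9 − 5φ)·1 = 80.3
φ = (120.4 − 80.3/1) / 5 = 8.02 mm/h.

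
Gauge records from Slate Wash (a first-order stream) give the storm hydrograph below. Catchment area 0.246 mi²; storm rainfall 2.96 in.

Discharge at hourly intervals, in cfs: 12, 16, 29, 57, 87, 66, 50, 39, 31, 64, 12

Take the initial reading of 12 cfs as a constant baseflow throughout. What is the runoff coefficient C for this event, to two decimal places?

ΣQ_DR = 331.0 cfs; V = ΣQ_DR·Δt = 1.192 × 10^6 ft³.
Runoff depth d = V / A = 2.085 in.
C = d / P = 2.085 / 2.96 = 0.70.

C ≈ 0.70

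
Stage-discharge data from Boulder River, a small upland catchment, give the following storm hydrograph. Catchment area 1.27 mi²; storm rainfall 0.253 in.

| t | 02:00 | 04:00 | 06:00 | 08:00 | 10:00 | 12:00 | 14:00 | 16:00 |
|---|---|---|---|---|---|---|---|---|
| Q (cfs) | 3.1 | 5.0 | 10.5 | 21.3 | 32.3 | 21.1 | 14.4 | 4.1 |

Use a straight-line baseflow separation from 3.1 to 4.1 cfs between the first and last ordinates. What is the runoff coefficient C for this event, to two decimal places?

ΣQ_DR = 83.00 cfs; V = ΣQ_DR·Δt = 5.976 × 10^5 ft³.
Runoff depth d = V / A = 0.2025 in.
C = d / P = 0.2025 / 0.253 = 0.80.

C ≈ 0.80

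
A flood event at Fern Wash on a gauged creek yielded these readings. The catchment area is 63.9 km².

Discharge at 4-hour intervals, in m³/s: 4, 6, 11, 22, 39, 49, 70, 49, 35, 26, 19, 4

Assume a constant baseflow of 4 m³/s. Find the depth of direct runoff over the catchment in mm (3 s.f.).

d ≈ 64.5 mm

Direct runoff: 0.0, 2.0, 7.0, 18.0, 35.0, 45.0, 66.0, 45.0, 31.0, 22.0, 15.0, 0.0 m³/s; ΣQ_DR = 286.0 m³/s.
V = ΣQ_DR · Δt = 286.0 × 14400 s = 4.118 × 10^6 m³.
Over A = 63.9 km², depth = V / A = 64.5 mm.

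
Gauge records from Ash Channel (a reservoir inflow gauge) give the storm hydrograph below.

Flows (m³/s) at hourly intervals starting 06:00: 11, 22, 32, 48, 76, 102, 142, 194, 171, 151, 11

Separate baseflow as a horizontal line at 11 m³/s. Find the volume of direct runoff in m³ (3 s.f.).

V ≈ 3.02 × 10^6 m³

Direct-runoff ordinates (Q − Q_b): 0.0, 11.0, 21.0, 37.0, 65.0, 91.0, 131.0, 183.0, 160.0, 140.0, 0.0 m³/s.
ΣQ_DR = 839.0 m³/s.
With Δt = 1 h = 3600 s, V = ΣQ_DR · Δt = 839.0 × 3600 = 3.02 × 10^6 m³.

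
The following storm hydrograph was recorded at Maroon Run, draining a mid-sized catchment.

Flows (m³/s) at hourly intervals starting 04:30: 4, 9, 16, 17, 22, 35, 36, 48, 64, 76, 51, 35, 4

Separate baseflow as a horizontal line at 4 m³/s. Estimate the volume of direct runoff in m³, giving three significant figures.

V ≈ 1.31 × 10^6 m³

Direct-runoff ordinates (Q − Q_b): 0.0, 5.0, 12.0, 13.0, 18.0, 31.0, 32.0, 44.0, 60.0, 72.0, 47.0, 31.0, 0.0 m³/s.
ΣQ_DR = 365.0 m³/s.
With Δt = 1 h = 3600 s, V = ΣQ_DR · Δt = 365.0 × 3600 = 1.31 × 10^6 m³.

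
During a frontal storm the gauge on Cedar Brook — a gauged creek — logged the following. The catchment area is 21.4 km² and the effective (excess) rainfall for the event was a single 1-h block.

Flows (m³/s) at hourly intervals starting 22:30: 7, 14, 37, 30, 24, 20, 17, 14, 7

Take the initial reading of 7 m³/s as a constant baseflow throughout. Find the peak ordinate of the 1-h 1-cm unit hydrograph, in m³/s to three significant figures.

U_p ≈ 16.7 m³/s

Direct runoff: 0.0, 7.0, 30.0, 23.0, 17.0, 13.0, 10.0, 7.0, 0.0 m³/s; ΣQ_DR = 107.0 m³/s, peak = 30.0 m³/s.
Runoff depth d = ΣQ_DR·Δt / A = 107.0 × 3600 / (21.4 km²) = 18.00 mm.
The 1-cm UH is the DRH scaled by (10 mm)/d, so U_p = 30.0 × 10/18.00 = 16.7 m³/s.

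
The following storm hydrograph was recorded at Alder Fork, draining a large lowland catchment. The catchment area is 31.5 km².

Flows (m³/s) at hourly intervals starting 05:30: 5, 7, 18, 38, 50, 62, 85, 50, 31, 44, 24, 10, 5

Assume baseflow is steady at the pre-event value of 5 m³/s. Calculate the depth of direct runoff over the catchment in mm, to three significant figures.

Direct runoff: 0.0, 2.0, 13.0, 33.0, 45.0, 57.0, 80.0, 45.0, 26.0, 39.0, 19.0, 5.0, 0.0 m³/s; ΣQ_DR = 364.0 m³/s.
V = ΣQ_DR · Δt = 364.0 × 3600 s = 1.310 × 10^6 m³.
Over A = 31.5 km², depth = V / A = 41.6 mm.

d ≈ 41.6 mm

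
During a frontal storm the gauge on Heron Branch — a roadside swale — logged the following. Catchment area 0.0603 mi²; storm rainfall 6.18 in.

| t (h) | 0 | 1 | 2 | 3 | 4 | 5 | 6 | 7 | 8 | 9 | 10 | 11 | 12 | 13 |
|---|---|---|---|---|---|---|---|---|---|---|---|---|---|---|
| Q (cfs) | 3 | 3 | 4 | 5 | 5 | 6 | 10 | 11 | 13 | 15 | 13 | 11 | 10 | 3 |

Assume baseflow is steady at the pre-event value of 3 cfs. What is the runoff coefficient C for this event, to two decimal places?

C ≈ 0.29

ΣQ_DR = 70.00 cfs; V = ΣQ_DR·Δt = 2.520 × 10^5 ft³.
Runoff depth d = V / A = 1.799 in.
C = d / P = 1.799 / 6.18 = 0.29.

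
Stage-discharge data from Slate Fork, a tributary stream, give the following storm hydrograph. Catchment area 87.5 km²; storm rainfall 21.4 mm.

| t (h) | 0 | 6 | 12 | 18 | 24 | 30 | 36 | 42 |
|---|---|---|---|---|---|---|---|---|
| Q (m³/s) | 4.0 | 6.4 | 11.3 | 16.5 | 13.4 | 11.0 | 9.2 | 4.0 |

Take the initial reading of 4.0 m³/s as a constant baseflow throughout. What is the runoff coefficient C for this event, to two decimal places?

C ≈ 0.51

ΣQ_DR = 43.80 m³/s; V = ΣQ_DR·Δt = 9.461 × 10^5 m³.
Runoff depth d = V / A = 10.81 mm.
C = d / P = 10.81 / 21.4 = 0.51.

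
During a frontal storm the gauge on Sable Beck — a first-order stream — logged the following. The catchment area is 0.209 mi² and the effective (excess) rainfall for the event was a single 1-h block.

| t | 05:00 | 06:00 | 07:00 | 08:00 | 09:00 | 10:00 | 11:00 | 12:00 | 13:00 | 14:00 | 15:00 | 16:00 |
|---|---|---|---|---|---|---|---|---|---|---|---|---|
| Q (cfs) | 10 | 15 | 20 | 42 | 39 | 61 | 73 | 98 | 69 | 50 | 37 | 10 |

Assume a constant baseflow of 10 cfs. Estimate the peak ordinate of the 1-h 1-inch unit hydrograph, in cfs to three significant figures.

Direct runoff: 0.0, 5.0, 10.0, 32.0, 29.0, 51.0, 63.0, 88.0, 59.0, 40.0, 27.0, 0.0 cfs; ΣQ_DR = 404.0 cfs, peak = 88.0 cfs.
Runoff depth d = ΣQ_DR·Δt / A = 404.0 × 3600 / (0.209 mi²) = 2.995 in.
The 1-inch UH is the DRH scaled by (1 in)/d, so U_p = 88.0 × 1/2.995 = 29.4 cfs.

U_p ≈ 29.4 cfs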